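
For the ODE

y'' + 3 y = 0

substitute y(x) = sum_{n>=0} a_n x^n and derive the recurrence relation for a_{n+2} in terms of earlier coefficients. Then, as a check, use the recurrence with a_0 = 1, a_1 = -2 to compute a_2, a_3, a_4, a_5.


Substitute y = sum_n a_n x^n into y'' + (const) y = 0.
y''(x) = sum_{n>=0} (n+2)(n+1) a_{n+2} x^n.
The ODE becomes sum_n [(n+2)(n+1) a_{n+2} + 3 a_n] x^n = 0.
Setting each coefficient to zero gives the recurrence:
  (n+2)(n+1) a_{n+2} + 3 a_n = 0,
  a_{n+2} = -3 / ((n+1)(n+2)) a_n.

Check with a_0 = 1, a_1 = -2 (apply the recurrence for n = 0, 1, 2, 3): a_0 = 1, a_1 = -2, a_2 = -3/2, a_3 = 1, a_4 = 3/8, a_5 = -3/20.

a_{n+2} = -3/((n+1)(n+2)) * a_n; check: a_0 = 1, a_1 = -2, a_2 = -3/2, a_3 = 1, a_4 = 3/8, a_5 = -3/20


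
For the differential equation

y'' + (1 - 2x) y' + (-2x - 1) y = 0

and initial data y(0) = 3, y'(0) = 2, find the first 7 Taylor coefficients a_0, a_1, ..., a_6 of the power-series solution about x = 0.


Ansatz: y(x) = sum_{n>=0} a_n x^n, so y'(x) = sum_{n>=1} n a_n x^(n-1) and y''(x) = sum_{n>=2} n(n-1) a_n x^(n-2).
Substitute into P(x) y'' + Q(x) y' + R(x) y = 0 with P(x) = 1, Q(x) = 1 - 2x, R(x) = -2x - 1, and match powers of x.
Initial conditions: a_0 = 3, a_1 = 2.
Setting the coefficient of each power of x to zero and solving order by order (substituting the coefficients already found):
  x^0: 2 a_2 + a_1 - a_0 = 0  ->  2 a_2 = -a_1 + a_0 = 1  ->  a_2 = 1/2
  x^1: 6 a_3 + 2 a_2 - 3 a_1 - 2 a_0 = 0  ->  6 a_3 = -2 a_2 + 3 a_1 + 2 a_0 = 11  ->  a_3 = 11/6
  x^2: 12 a_4 + 3 a_3 - 5 a_2 - 2 a_1 = 0  ->  12 a_4 = -3 a_3 + 5 a_2 + 2 a_1 = 1  ->  a_4 = 1/12
  x^3: 20 a_5 + 4 a_4 - 7 a_3 - 2 a_2 = 0  ->  20 a_5 = -4 a_4 + 7 a_3 + 2 a_2 = 27/2  ->  a_5 = 27/40
  x^4: 30 a_6 + 5 a_5 - 9 a_4 - 2 a_3 = 0  ->  30 a_6 = -5 a_5 + 9 a_4 + 2 a_3 = 25/24  ->  a_6 = 5/144
Truncated series: y(x) = 3 + 2 x + (1/2) x^2 + (11/6) x^3 + (1/12) x^4 + (27/40) x^5 + (5/144) x^6 + O(x^7).

a_0 = 3; a_1 = 2; a_2 = 1/2; a_3 = 11/6; a_4 = 1/12; a_5 = 27/40; a_6 = 5/144


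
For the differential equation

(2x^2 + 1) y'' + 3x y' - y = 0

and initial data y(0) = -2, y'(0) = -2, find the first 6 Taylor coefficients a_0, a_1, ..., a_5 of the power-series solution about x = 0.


Ansatz: y(x) = sum_{n>=0} a_n x^n, so y'(x) = sum_{n>=1} n a_n x^(n-1) and y''(x) = sum_{n>=2} n(n-1) a_n x^(n-2).
Substitute into P(x) y'' + Q(x) y' + R(x) y = 0 with P(x) = 2x^2 + 1, Q(x) = 3x, R(x) = -1, and match powers of x.
Initial conditions: a_0 = -2, a_1 = -2.
Setting the coefficient of each power of x to zero and solving order by order (substituting the coefficients already found):
  x^0: 2 a_2 - a_0 = 0  ->  2 a_2 = a_0 = -2  ->  a_2 = -1
  x^1: 6 a_3 + 2 a_1 = 0  ->  6 a_3 = -2 a_1 = 4  ->  a_3 = 2/3
  x^2: 12 a_4 + 9 a_2 = 0  ->  12 a_4 = -9 a_2 = 9  ->  a_4 = 3/4
  x^3: 20 a_5 + 20 a_3 = 0  ->  20 a_5 = -20 a_3 = -40/3  ->  a_5 = -2/3
Truncated series: y(x) = -2 - 2 x - x^2 + (2/3) x^3 + (3/4) x^4 - (2/3) x^5 + O(x^6).

a_0 = -2; a_1 = -2; a_2 = -1; a_3 = 2/3; a_4 = 3/4; a_5 = -2/3


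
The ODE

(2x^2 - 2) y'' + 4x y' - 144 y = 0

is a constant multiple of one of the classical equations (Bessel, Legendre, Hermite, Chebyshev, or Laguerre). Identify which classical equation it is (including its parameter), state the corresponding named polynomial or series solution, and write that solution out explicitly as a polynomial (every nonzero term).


All three coefficients share the factor -2; dividing through by -2 gives  (1 - x^2) y'' - 2x y' + 72 y = 0.
This matches the Legendre equation (1 - x^2) y'' - 2x y' + n(n+1) y = 0 (note the -2x y' term) with n(n+1) = 72, so n = 8; the polynomial solution is P_8(x).
With y = sum_k a_k x^k, matching x^k gives (k+2)(k+1) a_{k+2} = [k(k+1) - n(n+1)] a_k = (k - 8)(k + 9) a_k. The right side vanishes at k = 8, so the series with the parity of 8 terminates at degree 8.
Standard normalization (P_n(1) = 1): leading coefficient (2n)!/(2^n (n!)^2) = 20922789888000/(256*1625702400) = 6435/128, so a_8 = 6435/128. Work downward with a_k = (k+1)(k+2) a_{k+2} / ((k - 8)(k + 9)):
  a_6 = (7)(8)(6435/128) / ((6 - 8)(6 + 9)) = (45045/16)/(-30) = -3003/32
  a_4 = (5)(6)(-3003/32) / ((4 - 8)(4 + 9)) = (-45045/16)/(-52) = 3465/64
  a_2 = (3)(4)(3465/64) / ((2 - 8)(2 + 9)) = (10395/16)/(-66) = -315/32
  a_0 = (1)(2)(-315/32) / ((0 - 8)(0 + 9)) = (-315/16)/(-72) = 35/128
Hence P_8(x) = 6435 x^8/128 - 3003 x^6/32 + 3465 x^4/64 - 315 x^2/32 + 35/128.

P_8(x); series = 6435 x^8/128 - 3003 x^6/32 + 3465 x^4/64 - 315 x^2/32 + 35/128


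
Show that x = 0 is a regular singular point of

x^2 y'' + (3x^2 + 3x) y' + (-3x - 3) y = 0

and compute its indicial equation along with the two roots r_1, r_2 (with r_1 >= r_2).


Divide by x^2 to reach normal form y'' + P_1(x) y' + P_2(x) y = 0 with P_1(x) = 3 + 3/x and P_2(x) = -3/x - 3/x^2.
x = 0 is a singular point because the y'-coefficient 3 + 3/x has a pole at x = 0 and the y-coefficient -3/x - 3/x^2 has a pole at x = 0.
It is a regular singular point because x P_1(x) = p(x) = 3x + 3 and x^2 P_2(x) = q(x) = -3x - 3 are polynomials, hence analytic at x = 0.
p(0) = 3,  q(0) = -3.
Indicial equation: r(r-1) + p(0) r + q(0) = 0, i.e. r^2 + (p(0) - 1) r + q(0) = 0, i.e. r^2 + 2 r - 3 = 0.
Discriminant: (2)^2 - 4(-3) = 16, so r = (-2 ± 4)/2.
Solving: r_1 = 1, r_2 = -3.

indicial: r^2 + 2 r - 3 = 0; roots r_1 = 1, r_2 = -3


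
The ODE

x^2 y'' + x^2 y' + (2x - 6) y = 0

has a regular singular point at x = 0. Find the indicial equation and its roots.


Divide by x^2 to reach normal form y'' + P_1(x) y' + P_2(x) y = 0 with P_1(x) = 1 and P_2(x) = 2/x - 6/x^2.
x = 0 is a singular point because the y-coefficient 2/x - 6/x^2 has a pole at x = 0.
It is a regular singular point because x P_1(x) = p(x) = x and x^2 P_2(x) = q(x) = 2x - 6 are polynomials, hence analytic at x = 0.
p(0) = 0,  q(0) = -6.
Indicial equation: r(r-1) + p(0) r + q(0) = 0, i.e. r^2 + (p(0) - 1) r + q(0) = 0, i.e. r^2 - 1 r - 6 = 0.
Discriminant: (-1)^2 - 4(-6) = 25, so r = (1 ± 5)/2.
Solving: r_1 = 3, r_2 = -2.

indicial: r^2 - 1 r - 6 = 0; roots r_1 = 3, r_2 = -2


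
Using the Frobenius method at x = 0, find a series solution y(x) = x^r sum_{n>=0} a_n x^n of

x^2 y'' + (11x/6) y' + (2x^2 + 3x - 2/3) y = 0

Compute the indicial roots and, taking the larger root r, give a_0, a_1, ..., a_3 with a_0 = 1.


Write in Frobenius form y'' + (p(x)/x) y' + (q(x)/x^2) y = 0:
  p(x) = 11/6,  q(x) = 2x^2 + 3x - 2/3.
Indicial equation: r(r-1) + (11/6) r + (-2/3) = 0 -> roots r_1 = 1/2, r_2 = -4/3.
Take r = r_1 = 1/2. Let y(x) = x^r sum_{n>=0} a_n x^n with a_0 = 1.
Substitute y = x^r sum a_n x^n and match x^{r+n}. The recurrence is
  D(n) a_n + 3 a_{n-1} + 2 a_{n-2} = 0,  where D(n) = (r+n)(r+n-1) + (11/6)(r+n) + (-2/3).
  a_n = [-3 a_{n-1} - 2 a_{n-2}] / D(n).
Since the indicial polynomial factors as (r - r_1)(r - r_2), D(n) = (r_1 + n - r_1)(r_1 + n - r_2) = n(n + 11/6).
Evaluating step by step (a_0 = 1):
  n = 1: D(1) = 1(1 + 11/6) = 17/6; numerator = -3(1) = -3; a_1 = (-3)/(17/6) = -18/17
  n = 2: D(2) = 2(2 + 11/6) = 23/3; numerator = -3(-18/17) - 2(1) = 20/17; a_2 = (20/17)/(23/3) = 60/391
  n = 3: D(3) = 3(3 + 11/6) = 29/2; numerator = -3(60/391) - 2(-18/17) = 648/391; a_3 = (648/391)/(29/2) = 1296/11339

r = 1/2; a_0 = 1; a_1 = -18/17; a_2 = 60/391; a_3 = 1296/11339


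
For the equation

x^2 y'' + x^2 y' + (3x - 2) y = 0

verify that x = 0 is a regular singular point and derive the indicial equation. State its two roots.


Divide by x^2 to reach normal form y'' + P_1(x) y' + P_2(x) y = 0 with P_1(x) = 1 and P_2(x) = 3/x - 2/x^2.
x = 0 is a singular point because the y-coefficient 3/x - 2/x^2 has a pole at x = 0.
It is a regular singular point because x P_1(x) = p(x) = x and x^2 P_2(x) = q(x) = 3x - 2 are polynomials, hence analytic at x = 0.
p(0) = 0,  q(0) = -2.
Indicial equation: r(r-1) + p(0) r + q(0) = 0, i.e. r^2 + (p(0) - 1) r + q(0) = 0, i.e. r^2 - 1 r - 2 = 0.
Discriminant: (-1)^2 - 4(-2) = 9, so r = (1 ± 3)/2.
Solving: r_1 = 2, r_2 = -1.

indicial: r^2 - 1 r - 2 = 0; roots r_1 = 2, r_2 = -1


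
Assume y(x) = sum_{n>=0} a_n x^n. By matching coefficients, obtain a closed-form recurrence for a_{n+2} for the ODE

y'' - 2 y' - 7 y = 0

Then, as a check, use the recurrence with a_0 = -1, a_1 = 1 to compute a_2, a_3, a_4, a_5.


Substitute y = sum_n a_n x^n.
y''(x) has coefficient (n+2)(n+1) a_{n+2} at x^n;
-2 y'(x) has coefficient -2 (n+1) a_{n+1} at x^n;
-7 y(x) has coefficient -7 a_n at x^n.
Matching x^n: (n+2)(n+1) a_{n+2} - 2 (n+1) a_{n+1} - 7 a_n = 0.
Thus a_{n+2} = [2 (n+1) a_{n+1} + 7 a_n] / ((n+1)(n+2)).

Check with a_0 = -1, a_1 = 1 (apply the recurrence for n = 0, 1, 2, 3): a_0 = -1, a_1 = 1, a_2 = -5/2, a_3 = -1/2, a_4 = -41/24, a_5 = -103/120.

a_(n+2) = [2 (n+1) a_(n+1) + 7 a_n] / ((n+1)(n+2)); check: a_0 = -1, a_1 = 1, a_2 = -5/2, a_3 = -1/2, a_4 = -41/24, a_5 = -103/120


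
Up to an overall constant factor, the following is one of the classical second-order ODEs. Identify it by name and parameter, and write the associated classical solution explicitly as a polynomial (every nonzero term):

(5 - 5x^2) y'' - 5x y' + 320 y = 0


All three coefficients share the factor 5; dividing through by 5 gives  (1 - x^2) y'' - x y' + 64 y = 0.
This matches the Chebyshev equation (1 - x^2) y'' - x y' + n^2 y = 0 (note the -x y' term, not -2x y') with n^2 = 64, so n = 8; the polynomial solution is T_8(x).
With y = sum_k a_k x^k, matching x^k gives (k+2)(k+1) a_{k+2} = (k^2 - n^2) a_k = (k - 8)(k + 8) a_k. The right side vanishes at k = 8, so the series with the parity of 8 terminates at degree 8.
Standard normalization: leading coefficient of T_n is 2^(n-1), so a_8 = 2^7 = 128. Work downward with a_k = (k+1)(k+2) a_{k+2} / ((k - 8)(k + 8)):
  a_6 = (7)(8)(128) / ((6 - 8)(6 + 8)) = 7168/(-28) = -256
  a_4 = (5)(6)(-256) / ((4 - 8)(4 + 8)) = -7680/(-48) = 160
  a_2 = (3)(4)(160) / ((2 - 8)(2 + 8)) = 1920/(-60) = -32
  a_0 = (1)(2)(-32) / ((0 - 8)(0 + 8)) = -64/(-64) = 1
Hence T_8(x) = 128 x^8 - 256 x^6 + 160 x^4 - 32 x^2 + 1.

T_8(x); series = 128 x^8 - 256 x^6 + 160 x^4 - 32 x^2 + 1


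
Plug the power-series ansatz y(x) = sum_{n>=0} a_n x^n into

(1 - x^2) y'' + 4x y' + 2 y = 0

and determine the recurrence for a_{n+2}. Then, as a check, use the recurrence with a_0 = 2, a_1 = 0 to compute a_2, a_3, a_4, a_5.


Substitute y = sum_n a_n x^n.
(1 - 1 x^2) y'' contributes (n+2)(n+1) a_{n+2} - n(n-1) a_n at x^n.
4 x y'(x) contributes 4 n a_n at x^n.
2 y(x) contributes 2 a_n at x^n.
Matching x^n: (n+2)(n+1) a_{n+2} + (-n(n-1) + 4 n + 2) a_n = 0.
Thus a_{n+2} = (n(n-1) - 4 n - 2) / ((n+1)(n+2)) * a_n.

Check with a_0 = 2, a_1 = 0 (apply the recurrence for n = 0, 1, 2, 3): a_0 = 2, a_1 = 0, a_2 = -2, a_3 = 0, a_4 = 4/3, a_5 = 0.

a_(n+2) = (n(n-1) - 4 n - 2) / ((n+1)(n+2)) * a_n; check: a_0 = 2, a_1 = 0, a_2 = -2, a_3 = 0, a_4 = 4/3, a_5 = 0


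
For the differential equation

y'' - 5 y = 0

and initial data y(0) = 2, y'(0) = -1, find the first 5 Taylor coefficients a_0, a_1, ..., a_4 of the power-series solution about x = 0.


Ansatz: y(x) = sum_{n>=0} a_n x^n, so y'(x) = sum_{n>=1} n a_n x^(n-1) and y''(x) = sum_{n>=2} n(n-1) a_n x^(n-2).
Substitute into P(x) y'' + Q(x) y' + R(x) y = 0 with P(x) = 1, Q(x) = 0, R(x) = -5, and match powers of x.
Initial conditions: a_0 = 2, a_1 = -1.
Setting the coefficient of each power of x to zero and solving order by order (substituting the coefficients already found):
  x^0: 2 a_2 - 5 a_0 = 0  ->  2 a_2 = 5 a_0 = 10  ->  a_2 = 5
  x^1: 6 a_3 - 5 a_1 = 0  ->  6 a_3 = 5 a_1 = -5  ->  a_3 = -5/6
  x^2: 12 a_4 - 5 a_2 = 0  ->  12 a_4 = 5 a_2 = 25  ->  a_4 = 25/12
Truncated series: y(x) = 2 - x + 5 x^2 - (5/6) x^3 + (25/12) x^4 + O(x^5).

a_0 = 2; a_1 = -1; a_2 = 5; a_3 = -5/6; a_4 = 25/12


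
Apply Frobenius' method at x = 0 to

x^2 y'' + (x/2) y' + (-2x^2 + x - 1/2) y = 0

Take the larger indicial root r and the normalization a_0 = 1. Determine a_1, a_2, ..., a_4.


Write in Frobenius form y'' + (p(x)/x) y' + (q(x)/x^2) y = 0:
  p(x) = 1/2,  q(x) = -2x^2 + x - 1/2.
Indicial equation: r(r-1) + (1/2) r + (-1/2) = 0 -> roots r_1 = 1, r_2 = -1/2.
Take r = r_1 = 1. Let y(x) = x^r sum_{n>=0} a_n x^n with a_0 = 1.
Substitute y = x^r sum a_n x^n and match x^{r+n}. The recurrence is
  D(n) a_n + 1 a_{n-1} - 2 a_{n-2} = 0,  where D(n) = (r+n)(r+n-1) + (1/2)(r+n) + (-1/2).
  a_n = [-1 a_{n-1} + 2 a_{n-2}] / D(n).
Since the indicial polynomial factors as (r - r_1)(r - r_2), D(n) = (r_1 + n - r_1)(r_1 + n - r_2) = n(n + 3/2).
Evaluating step by step (a_0 = 1):
  n = 1: D(1) = 1(1 + 3/2) = 5/2; numerator = -1(1) = -1; a_1 = (-1)/(5/2) = -2/5
  n = 2: D(2) = 2(2 + 3/2) = 7; numerator = -1(-2/5) + 2(1) = 12/5; a_2 = (12/5)/(7) = 12/35
  n = 3: D(3) = 3(3 + 3/2) = 27/2; numerator = -1(12/35) + 2(-2/5) = -8/7; a_3 = (-8/7)/(27/2) = -16/189
  n = 4: D(4) = 4(4 + 3/2) = 22; numerator = -1(-16/189) + 2(12/35) = 104/135; a_4 = (104/135)/(22) = 52/1485

r = 1; a_0 = 1; a_1 = -2/5; a_2 = 12/35; a_3 = -16/189; a_4 = 52/1485


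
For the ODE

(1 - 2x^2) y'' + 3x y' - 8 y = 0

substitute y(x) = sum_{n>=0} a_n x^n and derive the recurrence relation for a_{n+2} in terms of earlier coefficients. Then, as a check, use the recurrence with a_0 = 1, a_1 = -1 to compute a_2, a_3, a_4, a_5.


Substitute y = sum_n a_n x^n.
(1 - 2 x^2) y'' contributes (n+2)(n+1) a_{n+2} - 2 n(n-1) a_n at x^n.
3 x y'(x) contributes 3 n a_n at x^n.
-8 y(x) contributes -8 a_n at x^n.
Matching x^n: (n+2)(n+1) a_{n+2} + (-2 n(n-1) + 3 n - 8) a_n = 0.
Thus a_{n+2} = (2 n(n-1) - 3 n + 8) / ((n+1)(n+2)) * a_n.

Check with a_0 = 1, a_1 = -1 (apply the recurrence for n = 0, 1, 2, 3): a_0 = 1, a_1 = -1, a_2 = 4, a_3 = -5/6, a_4 = 2, a_5 = -11/24.

a_(n+2) = (2 n(n-1) - 3 n + 8) / ((n+1)(n+2)) * a_n; check: a_0 = 1, a_1 = -1, a_2 = 4, a_3 = -5/6, a_4 = 2, a_5 = -11/24


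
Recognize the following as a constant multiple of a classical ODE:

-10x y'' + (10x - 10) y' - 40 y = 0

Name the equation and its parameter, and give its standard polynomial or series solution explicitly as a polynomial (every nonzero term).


All three coefficients share the factor -10; dividing through by -10 gives  x y'' + (1 - x) y' + 4 y = 0.
This matches the Laguerre equation x y'' + (1 - x) y' + n y = 0 with n = 4; the polynomial solution is L_4(x).
With y = sum_k a_k x^k, matching x^k gives (k+1)k a_{k+1} + (k+1) a_{k+1} - k a_k + n a_k = 0, i.e. (k+1)^2 a_{k+1} = (k - n) a_k = (k - 4) a_k. The right side vanishes at k = 4, so the series terminates at degree 4.
Standard normalization L_n(0) = 1 gives a_0 = 1. Work upward with a_{k+1} = (k - 4) a_k / (k+1)^2:
  a_1 = (0 - 4)(1) / 1^2 = -4/1 = -4
  a_2 = (1 - 4)(-4) / 2^2 = 12/4 = 3
  a_3 = (2 - 4)(3) / 3^2 = -6/9 = -2/3
  a_4 = (3 - 4)(-2/3) / 4^2 = (2/3)/16 = 1/24
Hence L_4(x) = x^4/24 - 2 x^3/3 + 3 x^2 - 4 x + 1.

L_4(x); series = x^4/24 - 2 x^3/3 + 3 x^2 - 4 x + 1


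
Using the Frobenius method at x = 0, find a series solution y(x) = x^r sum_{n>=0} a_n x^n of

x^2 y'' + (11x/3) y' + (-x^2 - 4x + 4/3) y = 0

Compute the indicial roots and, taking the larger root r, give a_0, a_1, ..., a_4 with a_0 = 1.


Write in Frobenius form y'' + (p(x)/x) y' + (q(x)/x^2) y = 0:
  p(x) = 11/3,  q(x) = -x^2 - 4x + 4/3.
Indicial equation: r(r-1) + (11/3) r + (4/3) = 0 -> roots r_1 = -2/3, r_2 = -2.
Take r = r_1 = -2/3. Let y(x) = x^r sum_{n>=0} a_n x^n with a_0 = 1.
Substitute y = x^r sum a_n x^n and match x^{r+n}. The recurrence is
  D(n) a_n - 4 a_{n-1} - 1 a_{n-2} = 0,  where D(n) = (r+n)(r+n-1) + (11/3)(r+n) + (4/3).
  a_n = [4 a_{n-1} + 1 a_{n-2}] / D(n).
Since the indicial polynomial factors as (r - r_1)(r - r_2), D(n) = (r_1 + n - r_1)(r_1 + n - r_2) = n(n + 4/3).
Evaluating step by step (a_0 = 1):
  n = 1: D(1) = 1(1 + 4/3) = 7/3; numerator = 4(1) = 4; a_1 = (4)/(7/3) = 12/7
  n = 2: D(2) = 2(2 + 4/3) = 20/3; numerator = 4(12/7) + 1(1) = 55/7; a_2 = (55/7)/(20/3) = 33/28
  n = 3: D(3) = 3(3 + 4/3) = 13; numerator = 4(33/28) + 1(12/7) = 45/7; a_3 = (45/7)/(13) = 45/91
  n = 4: D(4) = 4(4 + 4/3) = 64/3; numerator = 4(45/91) + 1(33/28) = 1149/364; a_4 = (1149/364)/(64/3) = 3447/23296

r = -2/3; a_0 = 1; a_1 = 12/7; a_2 = 33/28; a_3 = 45/91; a_4 = 3447/23296


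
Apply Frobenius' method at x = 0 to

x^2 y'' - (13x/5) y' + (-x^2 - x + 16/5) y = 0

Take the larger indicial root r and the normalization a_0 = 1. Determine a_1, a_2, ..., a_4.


Write in Frobenius form y'' + (p(x)/x) y' + (q(x)/x^2) y = 0:
  p(x) = -13/5,  q(x) = -x^2 - x + 16/5.
Indicial equation: r(r-1) + (-13/5) r + (16/5) = 0 -> roots r_1 = 2, r_2 = 8/5.
Take r = r_1 = 2. Let y(x) = x^r sum_{n>=0} a_n x^n with a_0 = 1.
Substitute y = x^r sum a_n x^n and match x^{r+n}. The recurrence is
  D(n) a_n - 1 a_{n-1} - 1 a_{n-2} = 0,  where D(n) = (r+n)(r+n-1) + (-13/5)(r+n) + (16/5).
  a_n = [1 a_{n-1} + 1 a_{n-2}] / D(n).
Since the indicial polynomial factors as (r - r_1)(r - r_2), D(n) = (r_1 + n - r_1)(r_1 + n - r_2) = n(n + 2/5).
Evaluating step by step (a_0 = 1):
  n = 1: D(1) = 1(1 + 2/5) = 7/5; numerator = 1(1) = 1; a_1 = (1)/(7/5) = 5/7
  n = 2: D(2) = 2(2 + 2/5) = 24/5; numerator = 1(5/7) + 1(1) = 12/7; a_2 = (12/7)/(24/5) = 5/14
  n = 3: D(3) = 3(3 + 2/5) = 51/5; numerator = 1(5/14) + 1(5/7) = 15/14; a_3 = (15/14)/(51/5) = 25/238
  n = 4: D(4) = 4(4 + 2/5) = 88/5; numerator = 1(25/238) + 1(5/14) = 55/119; a_4 = (55/119)/(88/5) = 25/952

r = 2; a_0 = 1; a_1 = 5/7; a_2 = 5/14; a_3 = 25/238; a_4 = 25/952


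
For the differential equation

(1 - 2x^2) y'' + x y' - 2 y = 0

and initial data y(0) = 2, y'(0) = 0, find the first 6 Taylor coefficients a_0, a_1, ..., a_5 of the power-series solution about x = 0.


Ansatz: y(x) = sum_{n>=0} a_n x^n, so y'(x) = sum_{n>=1} n a_n x^(n-1) and y''(x) = sum_{n>=2} n(n-1) a_n x^(n-2).
Substitute into P(x) y'' + Q(x) y' + R(x) y = 0 with P(x) = 1 - 2x^2, Q(x) = x, R(x) = -2, and match powers of x.
Initial conditions: a_0 = 2, a_1 = 0.
Setting the coefficient of each power of x to zero and solving order by order (substituting the coefficients already found):
  x^0: 2 a_2 - 2 a_0 = 0  ->  2 a_2 = 2 a_0 = 4  ->  a_2 = 2
  x^1: 6 a_3 - a_1 = 0  ->  6 a_3 = a_1 = 0  ->  a_3 = 0
  x^2: 12 a_4 - 4 a_2 = 0  ->  12 a_4 = 4 a_2 = 8  ->  a_4 = 2/3
  x^3: 20 a_5 - 11 a_3 = 0  ->  20 a_5 = 11 a_3 = 0  ->  a_5 = 0
Truncated series: y(x) = 2 + 2 x^2 + (2/3) x^4 + O(x^6).

a_0 = 2; a_1 = 0; a_2 = 2; a_3 = 0; a_4 = 2/3; a_5 = 0


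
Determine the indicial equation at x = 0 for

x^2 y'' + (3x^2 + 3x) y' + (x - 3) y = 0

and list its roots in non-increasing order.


Divide by x^2 to reach normal form y'' + P_1(x) y' + P_2(x) y = 0 with P_1(x) = 3 + 3/x and P_2(x) = 1/x - 3/x^2.
x = 0 is a singular point because the y'-coefficient 3 + 3/x has a pole at x = 0 and the y-coefficient 1/x - 3/x^2 has a pole at x = 0.
It is a regular singular point because x P_1(x) = p(x) = 3x + 3 and x^2 P_2(x) = q(x) = x - 3 are polynomials, hence analytic at x = 0.
p(0) = 3,  q(0) = -3.
Indicial equation: r(r-1) + p(0) r + q(0) = 0, i.e. r^2 + (p(0) - 1) r + q(0) = 0, i.e. r^2 + 2 r - 3 = 0.
Discriminant: (2)^2 - 4(-3) = 16, so r = (-2 ± 4)/2.
Solving: r_1 = 1, r_2 = -3.

indicial: r^2 + 2 r - 3 = 0; roots r_1 = 1, r_2 = -3


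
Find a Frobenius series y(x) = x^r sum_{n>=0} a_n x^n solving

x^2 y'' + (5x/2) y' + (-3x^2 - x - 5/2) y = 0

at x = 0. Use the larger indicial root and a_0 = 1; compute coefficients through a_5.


Write in Frobenius form y'' + (p(x)/x) y' + (q(x)/x^2) y = 0:
  p(x) = 5/2,  q(x) = -3x^2 - x - 5/2.
Indicial equation: r(r-1) + (5/2) r + (-5/2) = 0 -> roots r_1 = 1, r_2 = -5/2.
Take r = r_1 = 1. Let y(x) = x^r sum_{n>=0} a_n x^n with a_0 = 1.
Substitute y = x^r sum a_n x^n and match x^{r+n}. The recurrence is
  D(n) a_n - 1 a_{n-1} - 3 a_{n-2} = 0,  where D(n) = (r+n)(r+n-1) + (5/2)(r+n) + (-5/2).
  a_n = [1 a_{n-1} + 3 a_{n-2}] / D(n).
Since the indicial polynomial factors as (r - r_1)(r - r_2), D(n) = (r_1 + n - r_1)(r_1 + n - r_2) = n(n + 7/2).
Evaluating step by step (a_0 = 1):
  n = 1: D(1) = 1(1 + 7/2) = 9/2; numerator = 1(1) = 1; a_1 = (1)/(9/2) = 2/9
  n = 2: D(2) = 2(2 + 7/2) = 11; numerator = 1(2/9) + 3(1) = 29/9; a_2 = (29/9)/(11) = 29/99
  n = 3: D(3) = 3(3 + 7/2) = 39/2; numerator = 1(29/99) + 3(2/9) = 95/99; a_3 = (95/99)/(39/2) = 190/3861
  n = 4: D(4) = 4(4 + 7/2) = 30; numerator = 1(190/3861) + 3(29/99) = 3583/3861; a_4 = (3583/3861)/(30) = 3583/115830
  n = 5: D(5) = 5(5 + 7/2) = 85/2; numerator = 1(3583/115830) + 3(190/3861) = 1591/8910; a_5 = (1591/8910)/(85/2) = 1591/378675

r = 1; a_0 = 1; a_1 = 2/9; a_2 = 29/99; a_3 = 190/3861; a_4 = 3583/115830; a_5 = 1591/378675


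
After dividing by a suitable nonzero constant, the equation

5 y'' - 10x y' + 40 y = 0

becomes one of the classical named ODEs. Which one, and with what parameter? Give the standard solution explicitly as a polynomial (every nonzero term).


All three coefficients share the factor 5; dividing through by 5 gives  y'' - 2x y' + 8 y = 0.
This matches the Hermite equation y'' - 2x y' + 2n y = 0 with 2n = 8, so n = 4; the polynomial solution is H_4(x).
With y = sum_k a_k x^k, matching x^k gives (k+2)(k+1) a_{k+2} = 2(k - n) a_k = 2(k - 4) a_k. The right side vanishes at k = 4, so the series with the parity of 4 terminates at degree 4.
Standard normalization: leading coefficient of H_n is 2^n, so a_4 = 2^4 = 16. Work downward with a_k = (k+1)(k+2) a_{k+2} / (2(k - n)):
  a_2 = (3)(4)(16) / (2(2 - 4)) = 192/(-4) = -48
  a_0 = (1)(2)(-48) / (2(0 - 4)) = -96/(-8) = 12
Hence H_4(x) = 16 x^4 - 48 x^2 + 12.

H_4(x); series = 16 x^4 - 48 x^2 + 12


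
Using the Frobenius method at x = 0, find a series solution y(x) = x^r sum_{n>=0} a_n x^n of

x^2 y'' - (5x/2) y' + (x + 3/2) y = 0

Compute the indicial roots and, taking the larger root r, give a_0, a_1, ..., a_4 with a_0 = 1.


Write in Frobenius form y'' + (p(x)/x) y' + (q(x)/x^2) y = 0:
  p(x) = -5/2,  q(x) = x + 3/2.
Indicial equation: r(r-1) + (-5/2) r + (3/2) = 0 -> roots r_1 = 3, r_2 = 1/2.
Take r = r_1 = 3. Let y(x) = x^r sum_{n>=0} a_n x^n with a_0 = 1.
Substitute y = x^r sum a_n x^n and match x^{r+n}. The recurrence is
  D(n) a_n + 1 a_{n-1} = 0,  where D(n) = (r+n)(r+n-1) + (-5/2)(r+n) + (3/2).
  a_n = -1 / D(n) * a_{n-1}.
Since the indicial polynomial factors as (r - r_1)(r - r_2), D(n) = (r_1 + n - r_1)(r_1 + n - r_2) = n(n + 5/2).
Evaluating step by step (a_0 = 1):
  n = 1: D(1) = 1(1 + 5/2) = 7/2; numerator = -1(1) = -1; a_1 = (-1)/(7/2) = -2/7
  n = 2: D(2) = 2(2 + 5/2) = 9; numerator = -1(-2/7) = 2/7; a_2 = (2/7)/(9) = 2/63
  n = 3: D(3) = 3(3 + 5/2) = 33/2; numerator = -1(2/63) = -2/63; a_3 = (-2/63)/(33/2) = -4/2079
  n = 4: D(4) = 4(4 + 5/2) = 26; numerator = -1(-4/2079) = 4/2079; a_4 = (4/2079)/(26) = 2/27027

r = 3; a_0 = 1; a_1 = -2/7; a_2 = 2/63; a_3 = -4/2079; a_4 = 2/27027


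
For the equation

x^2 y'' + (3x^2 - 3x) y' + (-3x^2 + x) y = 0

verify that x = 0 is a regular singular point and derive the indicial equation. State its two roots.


Divide by x^2 to reach normal form y'' + P_1(x) y' + P_2(x) y = 0 with P_1(x) = 3 - 3/x and P_2(x) = -3 + 1/x.
x = 0 is a singular point because the y'-coefficient 3 - 3/x has a pole at x = 0 and the y-coefficient -3 + 1/x has a pole at x = 0.
It is a regular singular point because x P_1(x) = p(x) = 3x - 3 and x^2 P_2(x) = q(x) = -3x^2 + x are polynomials, hence analytic at x = 0.
p(0) = -3,  q(0) = 0.
Indicial equation: r(r-1) + p(0) r + q(0) = 0, i.e. r^2 + (p(0) - 1) r + q(0) = 0, i.e. r^2 - 4 r = 0.
Discriminant: (-4)^2 - 4(0) = 16, so r = (4 ± 4)/2.
Solving: r_1 = 4, r_2 = 0.

indicial: r^2 - 4 r = 0; roots r_1 = 4, r_2 = 0


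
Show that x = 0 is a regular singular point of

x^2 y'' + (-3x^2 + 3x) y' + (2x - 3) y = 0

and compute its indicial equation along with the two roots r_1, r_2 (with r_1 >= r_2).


Divide by x^2 to reach normal form y'' + P_1(x) y' + P_2(x) y = 0 with P_1(x) = -3 + 3/x and P_2(x) = 2/x - 3/x^2.
x = 0 is a singular point because the y'-coefficient -3 + 3/x has a pole at x = 0 and the y-coefficient 2/x - 3/x^2 has a pole at x = 0.
It is a regular singular point because x P_1(x) = p(x) = 3 - 3x and x^2 P_2(x) = q(x) = 2x - 3 are polynomials, hence analytic at x = 0.
p(0) = 3,  q(0) = -3.
Indicial equation: r(r-1) + p(0) r + q(0) = 0, i.e. r^2 + (p(0) - 1) r + q(0) = 0, i.e. r^2 + 2 r - 3 = 0.
Discriminant: (2)^2 - 4(-3) = 16, so r = (-2 ± 4)/2.
Solving: r_1 = 1, r_2 = -3.

indicial: r^2 + 2 r - 3 = 0; roots r_1 = 1, r_2 = -3


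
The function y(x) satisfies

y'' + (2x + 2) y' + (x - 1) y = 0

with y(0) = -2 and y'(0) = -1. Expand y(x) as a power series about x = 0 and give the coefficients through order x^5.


Ansatz: y(x) = sum_{n>=0} a_n x^n, so y'(x) = sum_{n>=1} n a_n x^(n-1) and y''(x) = sum_{n>=2} n(n-1) a_n x^(n-2).
Substitute into P(x) y'' + Q(x) y' + R(x) y = 0 with P(x) = 1, Q(x) = 2x + 2, R(x) = x - 1, and match powers of x.
Initial conditions: a_0 = -2, a_1 = -1.
Setting the coefficient of each power of x to zero and solving order by order (substituting the coefficients already found):
  x^0: 2 a_2 + 2 a_1 - a_0 = 0  ->  2 a_2 = -2 a_1 + a_0 = 0  ->  a_2 = 0
  x^1: 6 a_3 + 4 a_2 + a_1 + a_0 = 0  ->  6 a_3 = -4 a_2 - a_1 - a_0 = 3  ->  a_3 = 1/2
  x^2: 12 a_4 + 6 a_3 + 3 a_2 + a_1 = 0  ->  12 a_4 = -6 a_3 - 3 a_2 - a_1 = -2  ->  a_4 = -1/6
  x^3: 20 a_5 + 8 a_4 + 5 a_3 + a_2 = 0  ->  20 a_5 = -8 a_4 - 5 a_3 - a_2 = -7/6  ->  a_5 = -7/120
Truncated series: y(x) = -2 - x + (1/2) x^3 - (1/6) x^4 - (7/120) x^5 + O(x^6).

a_0 = -2; a_1 = -1; a_2 = 0; a_3 = 1/2; a_4 = -1/6; a_5 = -7/120


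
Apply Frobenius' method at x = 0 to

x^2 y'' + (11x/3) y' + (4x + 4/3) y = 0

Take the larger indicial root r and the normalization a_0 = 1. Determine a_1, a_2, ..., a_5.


Write in Frobenius form y'' + (p(x)/x) y' + (q(x)/x^2) y = 0:
  p(x) = 11/3,  q(x) = 4x + 4/3.
Indicial equation: r(r-1) + (11/3) r + (4/3) = 0 -> roots r_1 = -2/3, r_2 = -2.
Take r = r_1 = -2/3. Let y(x) = x^r sum_{n>=0} a_n x^n with a_0 = 1.
Substitute y = x^r sum a_n x^n and match x^{r+n}. The recurrence is
  D(n) a_n + 4 a_{n-1} = 0,  where D(n) = (r+n)(r+n-1) + (11/3)(r+n) + (4/3).
  a_n = -4 / D(n) * a_{n-1}.
Since the indicial polynomial factors as (r - r_1)(r - r_2), D(n) = (r_1 + n - r_1)(r_1 + n - r_2) = n(n + 4/3).
Evaluating step by step (a_0 = 1):
  n = 1: D(1) = 1(1 + 4/3) = 7/3; numerator = -4(1) = -4; a_1 = (-4)/(7/3) = -12/7
  n = 2: D(2) = 2(2 + 4/3) = 20/3; numerator = -4(-12/7) = 48/7; a_2 = (48/7)/(20/3) = 36/35
  n = 3: D(3) = 3(3 + 4/3) = 13; numerator = -4(36/35) = -144/35; a_3 = (-144/35)/(13) = -144/455
  n = 4: D(4) = 4(4 + 4/3) = 64/3; numerator = -4(-144/455) = 576/455; a_4 = (576/455)/(64/3) = 27/455
  n = 5: D(5) = 5(5 + 4/3) = 95/3; numerator = -4(27/455) = -108/455; a_5 = (-108/455)/(95/3) = -324/43225

r = -2/3; a_0 = 1; a_1 = -12/7; a_2 = 36/35; a_3 = -144/455; a_4 = 27/455; a_5 = -324/43225


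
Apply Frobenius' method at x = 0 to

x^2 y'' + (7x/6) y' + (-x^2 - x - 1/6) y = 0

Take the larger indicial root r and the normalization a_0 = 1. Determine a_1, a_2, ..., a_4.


Write in Frobenius form y'' + (p(x)/x) y' + (q(x)/x^2) y = 0:
  p(x) = 7/6,  q(x) = -x^2 - x - 1/6.
Indicial equation: r(r-1) + (7/6) r + (-1/6) = 0 -> roots r_1 = 1/3, r_2 = -1/2.
Take r = r_1 = 1/3. Let y(x) = x^r sum_{n>=0} a_n x^n with a_0 = 1.
Substitute y = x^r sum a_n x^n and match x^{r+n}. The recurrence is
  D(n) a_n - 1 a_{n-1} - 1 a_{n-2} = 0,  where D(n) = (r+n)(r+n-1) + (7/6)(r+n) + (-1/6).
  a_n = [1 a_{n-1} + 1 a_{n-2}] / D(n).
Since the indicial polynomial factors as (r - r_1)(r - r_2), D(n) = (r_1 + n - r_1)(r_1 + n - r_2) = n(n + 5/6).
Evaluating step by step (a_0 = 1):
  n = 1: D(1) = 1(1 + 5/6) = 11/6; numerator = 1(1) = 1; a_1 = (1)/(11/6) = 6/11
  n = 2: D(2) = 2(2 + 5/6) = 17/3; numerator = 1(6/11) + 1(1) = 17/11; a_2 = (17/11)/(17/3) = 3/11
  n = 3: D(3) = 3(3 + 5/6) = 23/2; numerator = 1(3/11) + 1(6/11) = 9/11; a_3 = (9/11)/(23/2) = 18/253
  n = 4: D(4) = 4(4 + 5/6) = 58/3; numerator = 1(18/253) + 1(3/11) = 87/253; a_4 = (87/253)/(58/3) = 9/506

r = 1/3; a_0 = 1; a_1 = 6/11; a_2 = 3/11; a_3 = 18/253; a_4 = 9/506


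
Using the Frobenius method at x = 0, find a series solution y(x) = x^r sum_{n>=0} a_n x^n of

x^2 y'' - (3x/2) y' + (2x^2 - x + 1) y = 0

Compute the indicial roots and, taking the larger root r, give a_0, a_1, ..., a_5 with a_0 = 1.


Write in Frobenius form y'' + (p(x)/x) y' + (q(x)/x^2) y = 0:
  p(x) = -3/2,  q(x) = 2x^2 - x + 1.
Indicial equation: r(r-1) + (-3/2) r + (1) = 0 -> roots r_1 = 2, r_2 = 1/2.
Take r = r_1 = 2. Let y(x) = x^r sum_{n>=0} a_n x^n with a_0 = 1.
Substitute y = x^r sum a_n x^n and match x^{r+n}. The recurrence is
  D(n) a_n - 1 a_{n-1} + 2 a_{n-2} = 0,  where D(n) = (r+n)(r+n-1) + (-3/2)(r+n) + (1).
  a_n = [1 a_{n-1} - 2 a_{n-2}] / D(n).
Since the indicial polynomial factors as (r - r_1)(r - r_2), D(n) = (r_1 + n - r_1)(r_1 + n - r_2) = n(n + 3/2).
Evaluating step by step (a_0 = 1):
  n = 1: D(1) = 1(1 + 3/2) = 5/2; numerator = 1(1) = 1; a_1 = (1)/(5/2) = 2/5
  n = 2: D(2) = 2(2 + 3/2) = 7; numerator = 1(2/5) - 2(1) = -8/5; a_2 = (-8/5)/(7) = -8/35
  n = 3: D(3) = 3(3 + 3/2) = 27/2; numerator = 1(-8/35) - 2(2/5) = -36/35; a_3 = (-36/35)/(27/2) = -8/105
  n = 4: D(4) = 4(4 + 3/2) = 22; numerator = 1(-8/105) - 2(-8/35) = 8/21; a_4 = (8/21)/(22) = 4/231
  n = 5: D(5) = 5(5 + 3/2) = 65/2; numerator = 1(4/231) - 2(-8/105) = 28/165; a_5 = (28/165)/(65/2) = 56/10725

r = 2; a_0 = 1; a_1 = 2/5; a_2 = -8/35; a_3 = -8/105; a_4 = 4/231; a_5 = 56/10725


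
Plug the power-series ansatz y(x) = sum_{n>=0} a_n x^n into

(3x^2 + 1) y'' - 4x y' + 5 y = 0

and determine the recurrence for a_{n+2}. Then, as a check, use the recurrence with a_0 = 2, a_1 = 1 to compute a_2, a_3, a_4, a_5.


Substitute y = sum_n a_n x^n.
(1 + 3 x^2) y'' contributes (n+2)(n+1) a_{n+2} + 3 n(n-1) a_n at x^n.
-4 x y'(x) contributes -4 n a_n at x^n.
5 y(x) contributes 5 a_n at x^n.
Matching x^n: (n+2)(n+1) a_{n+2} + (3 n(n-1) - 4 n + 5) a_n = 0.
Thus a_{n+2} = (-3 n(n-1) + 4 n - 5) / ((n+1)(n+2)) * a_n.

Check with a_0 = 2, a_1 = 1 (apply the recurrence for n = 0, 1, 2, 3): a_0 = 2, a_1 = 1, a_2 = -5, a_3 = -1/6, a_4 = 5/4, a_5 = 11/120.

a_(n+2) = (-3 n(n-1) + 4 n - 5) / ((n+1)(n+2)) * a_n; check: a_0 = 2, a_1 = 1, a_2 = -5, a_3 = -1/6, a_4 = 5/4, a_5 = 11/120


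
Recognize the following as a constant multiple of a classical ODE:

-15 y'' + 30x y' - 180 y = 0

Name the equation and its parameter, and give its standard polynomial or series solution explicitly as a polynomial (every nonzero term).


All three coefficients share the factor -15; dividing through by -15 gives  y'' - 2x y' + 12 y = 0.
This matches the Hermite equation y'' - 2x y' + 2n y = 0 with 2n = 12, so n = 6; the polynomial solution is H_6(x).
With y = sum_k a_k x^k, matching x^k gives (k+2)(k+1) a_{k+2} = 2(k - n) a_k = 2(k - 6) a_k. The right side vanishes at k = 6, so the series with the parity of 6 terminates at degree 6.
Standard normalization: leading coefficient of H_n is 2^n, so a_6 = 2^6 = 64. Work downward with a_k = (k+1)(k+2) a_{k+2} / (2(k - n)):
  a_4 = (5)(6)(64) / (2(4 - 6)) = 1920/(-4) = -480
  a_2 = (3)(4)(-480) / (2(2 - 6)) = -5760/(-8) = 720
  a_0 = (1)(2)(720) / (2(0 - 6)) = 1440/(-12) = -120
Hence H_6(x) = 64 x^6 - 480 x^4 + 720 x^2 - 120.

H_6(x); series = 64 x^6 - 480 x^4 + 720 x^2 - 120


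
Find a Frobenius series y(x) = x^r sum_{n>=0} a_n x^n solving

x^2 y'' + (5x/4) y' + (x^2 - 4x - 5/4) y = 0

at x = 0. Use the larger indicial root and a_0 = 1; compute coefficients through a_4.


Write in Frobenius form y'' + (p(x)/x) y' + (q(x)/x^2) y = 0:
  p(x) = 5/4,  q(x) = x^2 - 4x - 5/4.
Indicial equation: r(r-1) + (5/4) r + (-5/4) = 0 -> roots r_1 = 1, r_2 = -5/4.
Take r = r_1 = 1. Let y(x) = x^r sum_{n>=0} a_n x^n with a_0 = 1.
Substitute y = x^r sum a_n x^n and match x^{r+n}. The recurrence is
  D(n) a_n - 4 a_{n-1} + 1 a_{n-2} = 0,  where D(n) = (r+n)(r+n-1) + (5/4)(r+n) + (-5/4).
  a_n = [4 a_{n-1} - 1 a_{n-2}] / D(n).
Since the indicial polynomial factors as (r - r_1)(r - r_2), D(n) = (r_1 + n - r_1)(r_1 + n - r_2) = n(n + 9/4).
Evaluating step by step (a_0 = 1):
  n = 1: D(1) = 1(1 + 9/4) = 13/4; numerator = 4(1) = 4; a_1 = (4)/(13/4) = 16/13
  n = 2: D(2) = 2(2 + 9/4) = 17/2; numerator = 4(16/13) - 1(1) = 51/13; a_2 = (51/13)/(17/2) = 6/13
  n = 3: D(3) = 3(3 + 9/4) = 63/4; numerator = 4(6/13) - 1(16/13) = 8/13; a_3 = (8/13)/(63/4) = 32/819
  n = 4: D(4) = 4(4 + 9/4) = 25; numerator = 4(32/819) - 1(6/13) = -250/819; a_4 = (-250/819)/(25) = -10/819

r = 1; a_0 = 1; a_1 = 16/13; a_2 = 6/13; a_3 = 32/819; a_4 = -10/819


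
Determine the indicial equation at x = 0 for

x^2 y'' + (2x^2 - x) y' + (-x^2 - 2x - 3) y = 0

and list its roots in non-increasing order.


Divide by x^2 to reach normal form y'' + P_1(x) y' + P_2(x) y = 0 with P_1(x) = 2 - 1/x and P_2(x) = -1 - 2/x - 3/x^2.
x = 0 is a singular point because the y'-coefficient 2 - 1/x has a pole at x = 0 and the y-coefficient -1 - 2/x - 3/x^2 has a pole at x = 0.
It is a regular singular point because x P_1(x) = p(x) = 2x - 1 and x^2 P_2(x) = q(x) = -x^2 - 2x - 3 are polynomials, hence analytic at x = 0.
p(0) = -1,  q(0) = -3.
Indicial equation: r(r-1) + p(0) r + q(0) = 0, i.e. r^2 + (p(0) - 1) r + q(0) = 0, i.e. r^2 - 2 r - 3 = 0.
Discriminant: (-2)^2 - 4(-3) = 16, so r = (2 ± 4)/2.
Solving: r_1 = 3, r_2 = -1.

indicial: r^2 - 2 r - 3 = 0; roots r_1 = 3, r_2 = -1


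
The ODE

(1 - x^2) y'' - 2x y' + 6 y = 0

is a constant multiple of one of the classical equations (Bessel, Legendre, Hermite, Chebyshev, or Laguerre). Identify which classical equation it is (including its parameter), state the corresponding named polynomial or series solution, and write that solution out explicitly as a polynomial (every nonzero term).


The equation is already in a standard form:  (1 - x^2) y'' - 2x y' + 6 y = 0.
This matches the Legendre equation (1 - x^2) y'' - 2x y' + n(n+1) y = 0 (note the -2x y' term) with n(n+1) = 6, so n = 2; the polynomial solution is P_2(x).
With y = sum_k a_k x^k, matching x^k gives (k+2)(k+1) a_{k+2} = [k(k+1) - n(n+1)] a_k = (k - 2)(k + 3) a_k. The right side vanishes at k = 2, so the series with the parity of 2 terminates at degree 2.
Standard normalization (P_n(1) = 1): leading coefficient (2n)!/(2^n (n!)^2) = 24/(4*4) = 3/2, so a_2 = 3/2. Work downward with a_k = (k+1)(k+2) a_{k+2} / ((k - 2)(k + 3)):
  a_0 = (1)(2)(3/2) / ((0 - 2)(0 + 3)) = 3/(-6) = -1/2
Hence P_2(x) = 3 x^2/2 - 1/2.

P_2(x); series = 3 x^2/2 - 1/2


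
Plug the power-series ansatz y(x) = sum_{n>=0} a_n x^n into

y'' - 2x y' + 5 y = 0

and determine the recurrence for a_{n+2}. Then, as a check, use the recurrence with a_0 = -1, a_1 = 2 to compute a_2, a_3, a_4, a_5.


Substitute y = sum_n a_n x^n.
y''(x) has coefficient (n+2)(n+1) a_{n+2} at x^n;
-2 x y'(x) has coefficient -2 n a_n at x^n (shift);
5 y(x) has coefficient 5 a_n at x^n.
Matching x^n: (n+2)(n+1) a_{n+2} + (-2n + 5) a_n = 0.
Thus a_{n+2} = (2n - 5) / ((n+1)(n+2)) * a_n.

Check with a_0 = -1, a_1 = 2 (apply the recurrence for n = 0, 1, 2, 3): a_0 = -1, a_1 = 2, a_2 = 5/2, a_3 = -1, a_4 = -5/24, a_5 = -1/20.

a_(n+2) = (2n - 5) / ((n+1)(n+2)) * a_n; check: a_0 = -1, a_1 = 2, a_2 = 5/2, a_3 = -1, a_4 = -5/24, a_5 = -1/20


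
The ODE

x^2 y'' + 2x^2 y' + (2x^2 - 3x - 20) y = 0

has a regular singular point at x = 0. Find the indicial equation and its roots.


Divide by x^2 to reach normal form y'' + P_1(x) y' + P_2(x) y = 0 with P_1(x) = 2 and P_2(x) = 2 - 3/x - 20/x^2.
x = 0 is a singular point because the y-coefficient 2 - 3/x - 20/x^2 has a pole at x = 0.
It is a regular singular point because x P_1(x) = p(x) = 2x and x^2 P_2(x) = q(x) = 2x^2 - 3x - 20 are polynomials, hence analytic at x = 0.
p(0) = 0,  q(0) = -20.
Indicial equation: r(r-1) + p(0) r + q(0) = 0, i.e. r^2 + (p(0) - 1) r + q(0) = 0, i.e. r^2 - 1 r - 20 = 0.
Discriminant: (-1)^2 - 4(-20) = 81, so r = (1 ± 9)/2.
Solving: r_1 = 5, r_2 = -4.

indicial: r^2 - 1 r - 20 = 0; roots r_1 = 5, r_2 = -4


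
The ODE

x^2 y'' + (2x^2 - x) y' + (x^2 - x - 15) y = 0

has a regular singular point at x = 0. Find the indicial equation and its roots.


Divide by x^2 to reach normal form y'' + P_1(x) y' + P_2(x) y = 0 with P_1(x) = 2 - 1/x and P_2(x) = 1 - 1/x - 15/x^2.
x = 0 is a singular point because the y'-coefficient 2 - 1/x has a pole at x = 0 and the y-coefficient 1 - 1/x - 15/x^2 has a pole at x = 0.
It is a regular singular point because x P_1(x) = p(x) = 2x - 1 and x^2 P_2(x) = q(x) = x^2 - x - 15 are polynomials, hence analytic at x = 0.
p(0) = -1,  q(0) = -15.
Indicial equation: r(r-1) + p(0) r + q(0) = 0, i.e. r^2 + (p(0) - 1) r + q(0) = 0, i.e. r^2 - 2 r - 15 = 0.
Discriminant: (-2)^2 - 4(-15) = 64, so r = (2 ± 8)/2.
Solving: r_1 = 5, r_2 = -3.

indicial: r^2 - 2 r - 15 = 0; roots r_1 = 5, r_2 = -3


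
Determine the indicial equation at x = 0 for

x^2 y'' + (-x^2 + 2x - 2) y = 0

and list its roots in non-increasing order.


Divide by x^2 to reach normal form y'' + P_1(x) y' + P_2(x) y = 0 with P_1(x) = 0 and P_2(x) = -1 + 2/x - 2/x^2.
x = 0 is a singular point because the y-coefficient -1 + 2/x - 2/x^2 has a pole at x = 0.
It is a regular singular point because x P_1(x) = p(x) = 0 and x^2 P_2(x) = q(x) = -x^2 + 2x - 2 are polynomials, hence analytic at x = 0.
p(0) = 0,  q(0) = -2.
Indicial equation: r(r-1) + p(0) r + q(0) = 0, i.e. r^2 + (p(0) - 1) r + q(0) = 0, i.e. r^2 - 1 r - 2 = 0.
Discriminant: (-1)^2 - 4(-2) = 9, so r = (1 ± 3)/2.
Solving: r_1 = 2, r_2 = -1.

indicial: r^2 - 1 r - 2 = 0; roots r_1 = 2, r_2 = -1


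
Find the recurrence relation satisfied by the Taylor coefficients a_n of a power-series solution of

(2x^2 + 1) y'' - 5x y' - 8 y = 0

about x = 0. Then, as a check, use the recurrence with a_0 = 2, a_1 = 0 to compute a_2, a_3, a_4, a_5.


Substitute y = sum_n a_n x^n.
(1 + 2 x^2) y'' contributes (n+2)(n+1) a_{n+2} + 2 n(n-1) a_n at x^n.
-5 x y'(x) contributes -5 n a_n at x^n.
-8 y(x) contributes -8 a_n at x^n.
Matching x^n: (n+2)(n+1) a_{n+2} + (2 n(n-1) - 5 n - 8) a_n = 0.
Thus a_{n+2} = (-2 n(n-1) + 5 n + 8) / ((n+1)(n+2)) * a_n.

Check with a_0 = 2, a_1 = 0 (apply the recurrence for n = 0, 1, 2, 3): a_0 = 2, a_1 = 0, a_2 = 8, a_3 = 0, a_4 = 28/3, a_5 = 0.

a_(n+2) = (-2 n(n-1) + 5 n + 8) / ((n+1)(n+2)) * a_n; check: a_0 = 2, a_1 = 0, a_2 = 8, a_3 = 0, a_4 = 28/3, a_5 = 0


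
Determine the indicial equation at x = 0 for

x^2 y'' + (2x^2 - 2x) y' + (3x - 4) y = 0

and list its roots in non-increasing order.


Divide by x^2 to reach normal form y'' + P_1(x) y' + P_2(x) y = 0 with P_1(x) = 2 - 2/x and P_2(x) = 3/x - 4/x^2.
x = 0 is a singular point because the y'-coefficient 2 - 2/x has a pole at x = 0 and the y-coefficient 3/x - 4/x^2 has a pole at x = 0.
It is a regular singular point because x P_1(x) = p(x) = 2x - 2 and x^2 P_2(x) = q(x) = 3x - 4 are polynomials, hence analytic at x = 0.
p(0) = -2,  q(0) = -4.
Indicial equation: r(r-1) + p(0) r + q(0) = 0, i.e. r^2 + (p(0) - 1) r + q(0) = 0, i.e. r^2 - 3 r - 4 = 0.
Discriminant: (-3)^2 - 4(-4) = 25, so r = (3 ± 5)/2.
Solving: r_1 = 4, r_2 = -1.

indicial: r^2 - 3 r - 4 = 0; roots r_1 = 4, r_2 = -1


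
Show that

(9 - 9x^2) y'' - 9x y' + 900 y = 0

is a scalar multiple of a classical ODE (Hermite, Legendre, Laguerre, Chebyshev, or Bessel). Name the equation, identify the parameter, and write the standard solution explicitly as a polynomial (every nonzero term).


All three coefficients share the factor 9; dividing through by 9 gives  (1 - x^2) y'' - x y' + 100 y = 0.
This matches the Chebyshev equation (1 - x^2) y'' - x y' + n^2 y = 0 (note the -x y' term, not -2x y') with n^2 = 100, so n = 10; the polynomial solution is T_10(x).
With y = sum_k a_k x^k, matching x^k gives (k+2)(k+1) a_{k+2} = (k^2 - n^2) a_k = (k - 10)(k + 10) a_k. The right side vanishes at k = 10, so the series with the parity of 10 terminates at degree 10.
Standard normalization: leading coefficient of T_n is 2^(n-1), so a_10 = 2^9 = 512. Work downward with a_k = (k+1)(k+2) a_{k+2} / ((k - 10)(k + 10)):
  a_8 = (9)(10)(512) / ((8 - 10)(8 + 10)) = 46080/(-36) = -1280
  a_6 = (7)(8)(-1280) / ((6 - 10)(6 + 10)) = -71680/(-64) = 1120
  a_4 = (5)(6)(1120) / ((4 - 10)(4 + 10)) = 33600/(-84) = -400
  a_2 = (3)(4)(-400) / ((2 - 10)(2 + 10)) = -4800/(-96) = 50
  a_0 = (1)(2)(50) / ((0 - 10)(0 + 10)) = 100/(-100) = -1
Hence T_10(x) = 512 x^10 - 1280 x^8 + 1120 x^6 - 400 x^4 + 50 x^2 - 1.

T_10(x); series = 512 x^10 - 1280 x^8 + 1120 x^6 - 400 x^4 + 50 x^2 - 1


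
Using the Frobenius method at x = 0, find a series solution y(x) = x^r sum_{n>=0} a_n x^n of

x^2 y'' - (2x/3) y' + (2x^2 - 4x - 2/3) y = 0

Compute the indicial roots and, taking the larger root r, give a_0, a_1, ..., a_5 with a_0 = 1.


Write in Frobenius form y'' + (p(x)/x) y' + (q(x)/x^2) y = 0:
  p(x) = -2/3,  q(x) = 2x^2 - 4x - 2/3.
Indicial equation: r(r-1) + (-2/3) r + (-2/3) = 0 -> roots r_1 = 2, r_2 = -1/3.
Take r = r_1 = 2. Let y(x) = x^r sum_{n>=0} a_n x^n with a_0 = 1.
Substitute y = x^r sum a_n x^n and match x^{r+n}. The recurrence is
  D(n) a_n - 4 a_{n-1} + 2 a_{n-2} = 0,  where D(n) = (r+n)(r+n-1) + (-2/3)(r+n) + (-2/3).
  a_n = [4 a_{n-1} - 2 a_{n-2}] / D(n).
Since the indicial polynomial factors as (r - r_1)(r - r_2), D(n) = (r_1 + n - r_1)(r_1 + n - r_2) = n(n + 7/3).
Evaluating step by step (a_0 = 1):
  n = 1: D(1) = 1(1 + 7/3) = 10/3; numerator = 4(1) = 4; a_1 = (4)/(10/3) = 6/5
  n = 2: D(2) = 2(2 + 7/3) = 26/3; numerator = 4(6/5) - 2(1) = 14/5; a_2 = (14/5)/(26/3) = 21/65
  n = 3: D(3) = 3(3 + 7/3) = 16; numerator = 4(21/65) - 2(6/5) = -72/65; a_3 = (-72/65)/(16) = -9/130
  n = 4: D(4) = 4(4 + 7/3) = 76/3; numerator = 4(-9/130) - 2(21/65) = -12/13; a_4 = (-12/13)/(76/3) = -9/247
  n = 5: D(5) = 5(5 + 7/3) = 110/3; numerator = 4(-9/247) - 2(-9/130) = -9/1235; a_5 = (-9/1235)/(110/3) = -27/135850

r = 2; a_0 = 1; a_1 = 6/5; a_2 = 21/65; a_3 = -9/130; a_4 = -9/247; a_5 = -27/135850
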